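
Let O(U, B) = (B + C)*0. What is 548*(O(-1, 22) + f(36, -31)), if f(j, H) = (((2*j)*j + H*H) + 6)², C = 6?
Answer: 6941231588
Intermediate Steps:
O(U, B) = 0 (O(U, B) = (B + 6)*0 = (6 + B)*0 = 0)
f(j, H) = (6 + H² + 2*j²)² (f(j, H) = ((2*j² + H²) + 6)² = ((H² + 2*j²) + 6)² = (6 + H² + 2*j²)²)
548*(O(-1, 22) + f(36, -31)) = 548*(0 + (6 + (-31)² + 2*36²)²) = 548*(0 + (6 + 961 + 2*1296)²) = 548*(0 + (6 + 961 + 2592)²) = 548*(0 + 3559²) = 548*(0 + 12666481) = 548*12666481 = 6941231588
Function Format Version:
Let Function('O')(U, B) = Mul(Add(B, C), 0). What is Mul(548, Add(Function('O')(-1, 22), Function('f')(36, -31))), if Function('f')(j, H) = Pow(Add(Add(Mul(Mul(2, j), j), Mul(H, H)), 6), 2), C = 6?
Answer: 6941231588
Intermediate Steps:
Function('O')(U, B) = 0 (Function('O')(U, B) = Mul(Add(B, 6), 0) = Mul(Add(6, B), 0) = 0)
Function('f')(j, H) = Pow(Add(6, Pow(H, 2), Mul(2, Pow(j, 2))), 2) (Function('f')(j, H) = Pow(Add(Add(Mul(2, Pow(j, 2)), Pow(H, 2)), 6), 2) = Pow(Add(Add(Pow(H, 2), Mul(2, Pow(j, 2))), 6), 2) = Pow(Add(6, Pow(H, 2), Mul(2, Pow(j, 2))), 2))
Mul(548, Add(Function('O')(-1, 22), Function('f')(36, -31))) = Mul(548, Add(0, Pow(Add(6, Pow(-31, 2), Mul(2, Pow(36, 2))), 2))) = Mul(548, Add(0, Pow(Add(6, 961, Mul(2, 1296)), 2))) = Mul(548, Add(0, Pow(Add(6, 961, 2592), 2))) = Mul(548, Add(0, Pow(3559, 2))) = Mul(548, Add(0, 12666481)) = Mul(548, 12666481) = 6941231588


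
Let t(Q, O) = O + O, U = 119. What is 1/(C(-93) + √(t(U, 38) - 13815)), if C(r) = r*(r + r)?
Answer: 17298/299234543 - I*√13739/299234543 ≈ 5.7807e-5 - 3.9171e-7*I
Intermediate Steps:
C(r) = 2*r² (C(r) = r*(2*r) = 2*r²)
t(Q, O) = 2*O
1/(C(-93) + √(t(U, 38) - 13815)) = 1/(2*(-93)² + √(2*38 - 13815)) = 1/(2*8649 + √(76 - 13815)) = 1/(17298 + √(-13739)) = 1/(17298 + I*√13739)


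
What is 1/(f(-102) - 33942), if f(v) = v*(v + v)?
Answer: -1/13134 ≈ -7.6138e-5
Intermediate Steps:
f(v) = 2*v**2 (f(v) = v*(2*v) = 2*v**2)
1/(f(-102) - 33942) = 1/(2*(-102)**2 - 33942) = 1/(2*10404 - 33942) = 1/(20808 - 33942) = 1/(-13134) = -1/13134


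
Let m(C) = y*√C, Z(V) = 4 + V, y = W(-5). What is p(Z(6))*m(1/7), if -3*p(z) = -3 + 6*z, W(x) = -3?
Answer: 57*√7/7 ≈ 21.544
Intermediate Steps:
y = -3
p(z) = 1 - 2*z (p(z) = -(-3 + 6*z)/3 = 1 - 2*z)
m(C) = -3*√C
p(Z(6))*m(1/7) = (1 - 2*(4 + 6))*(-3*√7/7) = (1 - 2*10)*(-3*√7/7) = (1 - 20)*(-3*√7/7) = -(-57)*√7/7 = 57*√7/7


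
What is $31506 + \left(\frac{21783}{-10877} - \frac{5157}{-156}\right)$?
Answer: $\frac{17837484471}{565604} \approx 31537.0$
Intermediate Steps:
$31506 + \left(\frac{21783}{-10877} - \frac{5157}{-156}\right) = 31506 + \left(21783 \left(- \frac{1}{10877}\right) - - \frac{1719}{52}\right) = 31506 + \left(- \frac{21783}{10877} + \frac{1719}{52}\right) = 31506 + \frac{17564847}{565604} = \frac{17837484471}{565604}$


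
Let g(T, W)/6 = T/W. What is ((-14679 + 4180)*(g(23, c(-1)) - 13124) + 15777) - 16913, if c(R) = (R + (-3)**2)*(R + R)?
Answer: 1103026351/8 ≈ 1.3788e+8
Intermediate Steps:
c(R) = 2*R*(9 + R) (c(R) = (R + 9)*(2*R) = (9 + R)*(2*R) = 2*R*(9 + R))
g(T, W) = 6*T/W (g(T, W) = 6*(T/W) = 6*T/W)
((-14679 + 4180)*(g(23, c(-1)) - 13124) + 15777) - 16913 = ((-14679 + 4180)*(6*23/(2*(-1)*(9 - 1)) - 13124) + 15777) - 16913 = (-10499*(6*23/(2*(-1)*8) - 13124) + 15777) - 16913 = (-10499*(6*23/(-16) - 13124) + 15777) - 16913 = (-10499*(6*23*(-1/16) - 13124) + 15777) - 16913 = (-10499*(-69/8 - 13124) + 15777) - 16913 = (-10499*(-105061/8) + 15777) - 16913 = (1103035439/8 + 15777) - 16913 = 1103161655/8 - 16913 = 1103026351/8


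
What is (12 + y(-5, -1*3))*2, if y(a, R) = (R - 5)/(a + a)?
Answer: 128/5 ≈ 25.600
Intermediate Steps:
y(a, R) = (-5 + R)/(2*a) (y(a, R) = (-5 + R)/((2*a)) = (-5 + R)*(1/(2*a)) = (-5 + R)/(2*a))
(12 + y(-5, -1*3))*2 = (12 + (½)*(-5 - 1*3)/(-5))*2 = (12 + (½)*(-⅕)*(-5 - 3))*2 = (12 + (½)*(-⅕)*(-8))*2 = (12 + ⅘)*2 = (64/5)*2 = 128/5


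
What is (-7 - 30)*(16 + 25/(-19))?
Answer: -10323/19 ≈ -543.32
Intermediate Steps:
(-7 - 30)*(16 + 25/(-19)) = -37*(16 + 25*(-1/19)) = -37*(16 - 25/19) = -37*279/19 = -10323/19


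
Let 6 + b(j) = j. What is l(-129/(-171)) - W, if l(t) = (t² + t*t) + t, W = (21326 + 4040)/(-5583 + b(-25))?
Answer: 58467310/9119943 ≈ 6.4109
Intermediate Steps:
b(j) = -6 + j
W = -12683/2807 (W = (21326 + 4040)/(-5583 + (-6 - 25)) = 25366/(-5583 - 31) = 25366/(-5614) = 25366*(-1/5614) = -12683/2807 ≈ -4.5183)
l(t) = t + 2*t² (l(t) = (t² + t²) + t = 2*t² + t = t + 2*t²)
l(-129/(-171)) - W = (-129/(-171))*(1 + 2*(-129/(-171))) - 1*(-12683/2807) = (-129*(-1/171))*(1 + 2*(-129*(-1/171))) + 12683/2807 = 43*(1 + 2*(43/57))/57 + 12683/2807 = 43*(1 + 86/57)/57 + 12683/2807 = (43/57)*(143/57) + 12683/2807 = 6149/3249 + 12683/2807 = 58467310/9119943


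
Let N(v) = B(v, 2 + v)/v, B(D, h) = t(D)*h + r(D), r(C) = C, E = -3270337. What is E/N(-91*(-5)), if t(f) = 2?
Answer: -1488003335/1369 ≈ -1.0869e+6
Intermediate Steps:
B(D, h) = D + 2*h (B(D, h) = 2*h + D = D + 2*h)
N(v) = (4 + 3*v)/v (N(v) = (v + 2*(2 + v))/v = (v + (4 + 2*v))/v = (4 + 3*v)/v)
E/N(-91*(-5)) = -3270337/(3 + 4/((-91*(-5)))) = -3270337/(3 + 4/455) = -3270337/1369/455 = -3270337*455/1369 = -1488003335/1369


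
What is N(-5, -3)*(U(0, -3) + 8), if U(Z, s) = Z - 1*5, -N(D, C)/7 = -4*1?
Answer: 84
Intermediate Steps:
N(D, C) = 28 (N(D, C) = -(-28) = -7*(-4) = 28)
U(Z, s) = -5 + Z (U(Z, s) = Z - 5 = -5 + Z)
N(-5, -3)*(U(0, -3) + 8) = 28*((-5 + 0) + 8) = 28*(-5 + 8) = 28*3 = 84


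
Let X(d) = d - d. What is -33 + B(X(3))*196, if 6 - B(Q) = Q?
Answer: 1143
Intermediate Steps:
X(d) = 0
B(Q) = 6 - Q
-33 + B(X(3))*196 = -33 + (6 - 1*0)*196 = -33 + (6 + 0)*196 = -33 + 6*196 = -33 + 1176 = 1143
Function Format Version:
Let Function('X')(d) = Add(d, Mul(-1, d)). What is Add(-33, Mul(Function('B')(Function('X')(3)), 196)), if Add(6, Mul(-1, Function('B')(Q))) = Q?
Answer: 1143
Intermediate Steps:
Function('X')(d) = 0
Function('B')(Q) = Add(6, Mul(-1, Q))
Add(-33, Mul(Function('B')(Function('X')(3)), 196)) = Add(-33, Mul(Add(6, Mul(-1, 0)), 196)) = Add(-33, Mul(Add(6, 0), 196)) = Add(-33, Mul(6, 196)) = Add(-33, 1176) = 1143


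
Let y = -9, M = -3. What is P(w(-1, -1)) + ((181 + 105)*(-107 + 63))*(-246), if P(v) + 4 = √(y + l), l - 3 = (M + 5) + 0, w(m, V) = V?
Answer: 3095660 + 2*I ≈ 3.0957e+6 + 2.0*I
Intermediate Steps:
l = 5 (l = 3 + ((-3 + 5) + 0) = 3 + (2 + 0) = 3 + 2 = 5)
P(v) = -4 + 2*I (P(v) = -4 + √(-9 + 5) = -4 + √(-4) = -4 + 2*I)
P(w(-1, -1)) + ((181 + 105)*(-107 + 63))*(-246) = (-4 + 2*I) + ((181 + 105)*(-107 + 63))*(-246) = (-4 + 2*I) + (286*(-44))*(-246) = (-4 + 2*I) - 12584*(-246) = (-4 + 2*I) + 3095664 = 3095660 + 2*I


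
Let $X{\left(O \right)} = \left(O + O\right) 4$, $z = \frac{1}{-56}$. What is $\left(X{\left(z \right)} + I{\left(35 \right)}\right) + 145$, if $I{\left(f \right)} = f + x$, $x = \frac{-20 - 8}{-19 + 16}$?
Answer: $\frac{3973}{21} \approx 189.19$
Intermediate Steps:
$x = \frac{28}{3}$ ($x = - \frac{28}{-3} = \left(-28\right) \left(- \frac{1}{3}\right) = \frac{28}{3} \approx 9.3333$)
$z = - \frac{1}{56} \approx -0.017857$
$X{\left(O \right)} = 8 O$ ($X{\left(O \right)} = 2 O 4 = 8 O$)
$I{\left(f \right)} = \frac{28}{3} + f$ ($I{\left(f \right)} = f + \frac{28}{3} = \frac{28}{3} + f$)
$\left(X{\left(z \right)} + I{\left(35 \right)}\right) + 145 = \left(8 \left(- \frac{1}{56}\right) + \left(\frac{28}{3} + 35\right)\right) + 145 = \left(- \frac{1}{7} + \frac{133}{3}\right) + 145 = \frac{928}{21} + 145 = \frac{3973}{21}$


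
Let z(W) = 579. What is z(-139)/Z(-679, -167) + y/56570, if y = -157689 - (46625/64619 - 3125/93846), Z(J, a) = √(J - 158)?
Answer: -956267275143761/343053755508180 - 193*I*√93/93 ≈ -2.7875 - 20.013*I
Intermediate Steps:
Z(J, a) = √(-158 + J)
y = -956267275143761/6064234674 (y = -157689 - (46625*(1/64619) - 3125*1/93846) = -157689 - (46625/64619 - 3125/93846) = -157689 - 1*4173635375/6064234674 = -157689 - 4173635375/6064234674 = -956267275143761/6064234674 ≈ -1.5769e+5)
z(-139)/Z(-679, -167) + y/56570 = 579/(√(-158 - 679)) - 956267275143761/6064234674/56570 = 579/(√(-837)) - 956267275143761/6064234674*1/56570 = 579/((3*I*√93)) - 956267275143761/343053755508180 = 579*(-I*√93/279) - 956267275143761/343053755508180 = -193*I*√93/93 - 956267275143761/343053755508180 = -956267275143761/343053755508180 - 193*I*√93/93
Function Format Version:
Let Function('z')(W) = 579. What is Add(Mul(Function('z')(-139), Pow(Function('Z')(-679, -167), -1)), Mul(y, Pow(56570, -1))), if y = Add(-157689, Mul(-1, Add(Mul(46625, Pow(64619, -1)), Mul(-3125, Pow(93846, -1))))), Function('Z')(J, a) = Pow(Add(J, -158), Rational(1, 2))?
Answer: Add(Rational(-956267275143761, 343053755508180), Mul(Rational(-193, 93), I, Pow(93, Rational(1, 2)))) ≈ Add(-2.7875, Mul(-20.013, I))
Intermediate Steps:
Function('Z')(J, a) = Pow(Add(-158, J), Rational(1, 2))
y = Rational(-956267275143761, 6064234674) (y = Add(-157689, Mul(-1, Add(Mul(46625, Rational(1, 64619)), Mul(-3125, Rational(1, 93846))))) = Add(-157689, Mul(-1, Add(Rational(46625, 64619), Rational(-3125, 93846)))) = Add(-157689, Mul(-1, Rational(4173635375, 6064234674))) = Add(-157689, Rational(-4173635375, 6064234674)) = Rational(-956267275143761, 6064234674) ≈ -1.5769e+5)
Add(Mul(Function('z')(-139), Pow(Function('Z')(-679, -167), -1)), Mul(y, Pow(56570, -1))) = Add(Mul(579, Pow(Pow(Add(-158, -679), Rational(1, 2)), -1)), Mul(Rational(-956267275143761, 6064234674), Pow(56570, -1))) = Add(Mul(579, Pow(Pow(-837, Rational(1, 2)), -1)), Mul(Rational(-956267275143761, 6064234674), Rational(1, 56570))) = Add(Mul(579, Pow(Mul(3, I, Pow(93, Rational(1, 2))), -1)), Rational(-956267275143761, 343053755508180)) = Add(Mul(579, Mul(Rational(-1, 279), I, Pow(93, Rational(1, 2)))), Rational(-956267275143761, 343053755508180)) = Add(Mul(Rational(-193, 93), I, Pow(93, Rational(1, 2))), Rational(-956267275143761, 343053755508180)) = Add(Rational(-956267275143761, 343053755508180), Mul(Rational(-193, 93), I, Pow(93, Rational(1, 2))))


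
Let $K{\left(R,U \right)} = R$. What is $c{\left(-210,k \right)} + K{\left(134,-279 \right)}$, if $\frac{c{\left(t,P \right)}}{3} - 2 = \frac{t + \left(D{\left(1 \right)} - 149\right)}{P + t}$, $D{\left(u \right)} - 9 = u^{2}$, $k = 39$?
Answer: $\frac{8329}{57} \approx 146.12$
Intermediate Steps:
$D{\left(u \right)} = 9 + u^{2}$
$c{\left(t,P \right)} = 6 + \frac{3 \left(-139 + t\right)}{P + t}$ ($c{\left(t,P \right)} = 6 + 3 \frac{t - \left(140 - 1\right)}{P + t} = 6 + 3 \frac{t + \left(\left(9 + 1\right) - 149\right)}{P + t} = 6 + 3 \frac{t + \left(10 - 149\right)}{P + t} = 6 + 3 \frac{t - 139}{P + t} = 6 + 3 \frac{-139 + t}{P + t} = 6 + \frac{3 \left(-139 + t\right)}{P + t}$)
$c{\left(-210,k \right)} + K{\left(134,-279 \right)} = \frac{3 \left(-139 + 2 \cdot 39 + 3 \left(-210\right)\right)}{39 - 210} + 134 = \frac{3 \left(-139 + 78 - 630\right)}{-171} + 134 = 3 \left(- \frac{1}{171}\right) \left(-691\right) + 134 = \frac{691}{57} + 134 = \frac{8329}{57}$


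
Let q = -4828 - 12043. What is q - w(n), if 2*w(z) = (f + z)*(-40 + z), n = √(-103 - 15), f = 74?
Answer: -15332 - 17*I*√118 ≈ -15332.0 - 184.67*I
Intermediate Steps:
n = I*√118 (n = √(-118) = I*√118 ≈ 10.863*I)
w(z) = (-40 + z)*(74 + z)/2 (w(z) = ((74 + z)*(-40 + z))/2 = ((-40 + z)*(74 + z))/2 = (-40 + z)*(74 + z)/2)
q = -16871
q - w(n) = -16871 - (-1480 + (I*√118)²/2 + 17*(I*√118)) = -16871 - (-1480 + (½)*(-118) + 17*I*√118) = -16871 - (-1480 - 59 + 17*I*√118) = -16871 - (-1539 + 17*I*√118) = -16871 + (1539 - 17*I*√118) = -15332 - 17*I*√118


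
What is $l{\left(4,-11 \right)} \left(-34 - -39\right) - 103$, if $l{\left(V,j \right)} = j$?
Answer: $-158$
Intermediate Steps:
$l{\left(4,-11 \right)} \left(-34 - -39\right) - 103 = - 11 \left(-34 - -39\right) - 103 = - 11 \left(-34 + 39\right) - 103 = \left(-11\right) 5 - 103 = -55 - 103 = -158$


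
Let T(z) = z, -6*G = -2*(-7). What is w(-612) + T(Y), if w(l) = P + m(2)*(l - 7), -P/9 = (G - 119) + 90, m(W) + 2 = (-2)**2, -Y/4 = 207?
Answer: -1784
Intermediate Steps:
Y = -828 (Y = -4*207 = -828)
m(W) = 2 (m(W) = -2 + (-2)**2 = -2 + 4 = 2)
G = -7/3 (G = -(-1)*(-7)/3 = -1/6*14 = -7/3 ≈ -2.3333)
P = 282 (P = -9*((-7/3 - 119) + 90) = -9*(-364/3 + 90) = -9*(-94/3) = 282)
w(l) = 268 + 2*l (w(l) = 282 + 2*(l - 7) = 282 + 2*(-7 + l) = 282 + (-14 + 2*l) = 268 + 2*l)
w(-612) + T(Y) = (268 + 2*(-612)) - 828 = (268 - 1224) - 828 = -956 - 828 = -1784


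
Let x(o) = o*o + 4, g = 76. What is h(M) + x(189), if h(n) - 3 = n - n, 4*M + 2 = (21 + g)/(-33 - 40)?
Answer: 35728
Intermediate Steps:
x(o) = 4 + o² (x(o) = o² + 4 = 4 + o²)
M = -243/292 (M = -½ + ((21 + 76)/(-33 - 40))/4 = -½ + (97/(-73))/4 = -½ + (97*(-1/73))/4 = -½ + (¼)*(-97/73) = -½ - 97/292 = -243/292 ≈ -0.83219)
h(n) = 3 (h(n) = 3 + (n - n) = 3 + 0 = 3)
h(M) + x(189) = 3 + (4 + 189²) = 3 + (4 + 35721) = 3 + 35725 = 35728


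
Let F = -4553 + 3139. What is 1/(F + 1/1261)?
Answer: -1261/1783053 ≈ -0.00070721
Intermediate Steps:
F = -1414
1/(F + 1/1261) = 1/(-1414 + 1/1261) = 1/(-1783053/1261) = -1261/1783053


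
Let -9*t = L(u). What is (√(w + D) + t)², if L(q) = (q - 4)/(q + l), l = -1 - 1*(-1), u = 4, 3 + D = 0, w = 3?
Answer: 0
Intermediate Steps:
D = -3 (D = -3 + 0 = -3)
l = 0 (l = -1 + 1 = 0)
L(q) = (-4 + q)/q (L(q) = (q - 4)/(q + 0) = (-4 + q)/q)
t = 0 (t = -(-4 + 4)/(9*4) = -0/36 = -⅑*0 = 0)
(√(w + D) + t)² = (√(3 - 3) + 0)² = (√0 + 0)² = (0 + 0)² = 0² = 0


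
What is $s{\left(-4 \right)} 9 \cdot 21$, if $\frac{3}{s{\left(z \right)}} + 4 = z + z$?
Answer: $- \frac{189}{4} \approx -47.25$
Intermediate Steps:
$s{\left(z \right)} = \frac{3}{-4 + 2 z}$ ($s{\left(z \right)} = \frac{3}{-4 + \left(z + z\right)} = \frac{3}{-4 + 2 z}$)
$s{\left(-4 \right)} 9 \cdot 21 = \frac{3}{2 \left(-2 - 4\right)} 9 \cdot 21 = \frac{3}{2 \left(-6\right)} 9 \cdot 21 = \frac{3}{2} \left(- \frac{1}{6}\right) 9 \cdot 21 = \left(- \frac{1}{4}\right) 9 \cdot 21 = \left(- \frac{9}{4}\right) 21 = - \frac{189}{4}$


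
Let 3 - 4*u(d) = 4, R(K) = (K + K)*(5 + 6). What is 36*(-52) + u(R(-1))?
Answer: -7489/4 ≈ -1872.3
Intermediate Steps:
R(K) = 22*K (R(K) = (2*K)*11 = 22*K)
u(d) = -¼ (u(d) = ¾ - ¼*4 = ¾ - 1 = -¼)
36*(-52) + u(R(-1)) = 36*(-52) - ¼ = -1872 - ¼ = -7489/4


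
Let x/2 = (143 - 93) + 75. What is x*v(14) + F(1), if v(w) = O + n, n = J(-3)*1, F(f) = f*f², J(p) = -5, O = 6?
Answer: 251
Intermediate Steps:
F(f) = f³
x = 250 (x = 2*((143 - 93) + 75) = 2*(50 + 75) = 2*125 = 250)
n = -5 (n = -5*1 = -5)
v(w) = 1 (v(w) = 6 - 5 = 1)
x*v(14) + F(1) = 250*1 + 1³ = 250 + 1 = 251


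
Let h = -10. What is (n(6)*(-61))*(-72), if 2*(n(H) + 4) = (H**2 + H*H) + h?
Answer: 118584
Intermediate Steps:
n(H) = -9 + H**2 (n(H) = -4 + ((H**2 + H*H) - 10)/2 = -4 + ((H**2 + H**2) - 10)/2 = -4 + (2*H**2 - 10)/2 = -4 + (-10 + 2*H**2)/2 = -4 + (-5 + H**2) = -9 + H**2)
(n(6)*(-61))*(-72) = ((-9 + 6**2)*(-61))*(-72) = ((-9 + 36)*(-61))*(-72) = (27*(-61))*(-72) = -1647*(-72) = 118584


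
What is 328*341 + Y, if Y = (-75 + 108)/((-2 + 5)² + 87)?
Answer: 3579147/32 ≈ 1.1185e+5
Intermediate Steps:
Y = 11/32 (Y = 33/(3² + 87) = 33/(9 + 87) = 33/96 = 33*(1/96) = 11/32 ≈ 0.34375)
328*341 + Y = 328*341 + 11/32 = 111848 + 11/32 = 3579147/32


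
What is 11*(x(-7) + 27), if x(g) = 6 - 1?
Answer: 352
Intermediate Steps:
x(g) = 5
11*(x(-7) + 27) = 11*(5 + 27) = 11*32 = 352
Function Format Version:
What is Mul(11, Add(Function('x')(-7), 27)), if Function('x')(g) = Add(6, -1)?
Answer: 352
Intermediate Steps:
Function('x')(g) = 5
Mul(11, Add(Function('x')(-7), 27)) = Mul(11, Add(5, 27)) = Mul(11, 32) = 352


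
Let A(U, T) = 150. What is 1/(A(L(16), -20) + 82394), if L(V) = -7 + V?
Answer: 1/82544 ≈ 1.2115e-5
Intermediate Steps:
1/(A(L(16), -20) + 82394) = 1/(150 + 82394) = 1/82544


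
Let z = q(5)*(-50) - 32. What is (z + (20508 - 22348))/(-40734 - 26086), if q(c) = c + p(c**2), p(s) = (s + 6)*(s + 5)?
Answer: 24311/33410 ≈ 0.72766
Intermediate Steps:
p(s) = (5 + s)*(6 + s) (p(s) = (6 + s)*(5 + s) = (5 + s)*(6 + s))
q(c) = 30 + c + c**4 + 11*c**2 (q(c) = c + (30 + (c**2)**2 + 11*c**2) = c + (30 + c**4 + 11*c**2) = 30 + c + c**4 + 11*c**2)
z = -46782 (z = (30 + 5 + 5**4 + 11*5**2)*(-50) - 32 = (30 + 5 + 625 + 11*25)*(-50) - 32 = (30 + 5 + 625 + 275)*(-50) - 32 = 935*(-50) - 32 = -46750 - 32 = -46782)
(z + (20508 - 22348))/(-40734 - 26086) = (-46782 + (20508 - 22348))/(-40734 - 26086) = (-46782 - 1840)/(-66820) = -48622*(-1/66820) = 24311/33410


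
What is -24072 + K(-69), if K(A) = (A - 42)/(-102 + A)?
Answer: -1372067/57 ≈ -24071.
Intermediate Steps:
K(A) = (-42 + A)/(-102 + A)
-24072 + K(-69) = -24072 + (-42 - 69)/(-102 - 69) = -24072 - 111/(-171) = -24072 - 1/171*(-111) = -24072 + 37/57 = -1372067/57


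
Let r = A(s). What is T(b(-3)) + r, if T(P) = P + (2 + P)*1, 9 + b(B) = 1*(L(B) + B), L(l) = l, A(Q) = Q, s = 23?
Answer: -5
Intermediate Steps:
b(B) = -9 + 2*B (b(B) = -9 + 1*(B + B) = -9 + 1*(2*B) = -9 + 2*B)
T(P) = 2 + 2*P (T(P) = P + (2 + P) = 2 + 2*P)
r = 23
T(b(-3)) + r = (2 + 2*(-9 + 2*(-3))) + 23 = (2 + 2*(-9 - 6)) + 23 = (2 + 2*(-15)) + 23 = (2 - 30) + 23 = -28 + 23 = -5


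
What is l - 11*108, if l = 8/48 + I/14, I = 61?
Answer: -24853/21 ≈ -1183.5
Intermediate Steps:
l = 95/21 (l = 8/48 + 61/14 = 8*(1/48) + 61*(1/14) = 1/6 + 61/14 = 95/21 ≈ 4.5238)
l - 11*108 = 95/21 - 11*108 = 95/21 - 1188 = -24853/21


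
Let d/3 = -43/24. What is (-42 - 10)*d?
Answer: 559/2 ≈ 279.50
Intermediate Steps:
d = -43/8 (d = 3*(-43/24) = -43/8 ≈ -5.3750)
(-42 - 10)*d = (-42 - 10)*(-43/8) = -52*(-43/8) = 559/2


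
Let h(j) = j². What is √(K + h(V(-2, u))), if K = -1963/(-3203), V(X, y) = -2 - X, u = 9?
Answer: √6287489/3203 ≈ 0.78286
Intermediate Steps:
K = 1963/3203 (K = -1963*(-1/3203) = 1963/3203 ≈ 0.61286)
√(K + h(V(-2, u))) = √(1963/3203 + (-2 - 1*(-2))²) = √(1963/3203 + (-2 + 2)²) = √(1963/3203 + 0²) = √(1963/3203 + 0) = √(1963/3203) = √6287489/3203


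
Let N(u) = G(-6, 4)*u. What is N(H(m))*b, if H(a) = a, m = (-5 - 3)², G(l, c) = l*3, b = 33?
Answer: -38016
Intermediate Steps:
G(l, c) = 3*l
m = 64 (m = (-8)² = 64)
N(u) = -18*u (N(u) = (3*(-6))*u = -18*u)
N(H(m))*b = -18*64*33 = -1152*33 = -38016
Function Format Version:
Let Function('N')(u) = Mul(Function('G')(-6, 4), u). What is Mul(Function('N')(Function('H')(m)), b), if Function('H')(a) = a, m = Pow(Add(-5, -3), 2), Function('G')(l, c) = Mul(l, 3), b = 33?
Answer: -38016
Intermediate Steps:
Function('G')(l, c) = Mul(3, l)
m = 64 (m = Pow(-8, 2) = 64)
Function('N')(u) = Mul(-18, u) (Function('N')(u) = Mul(Mul(3, -6), u) = Mul(-18, u))
Mul(Function('N')(Function('H')(m)), b) = Mul(Mul(-18, 64), 33) = Mul(-1152, 33) = -38016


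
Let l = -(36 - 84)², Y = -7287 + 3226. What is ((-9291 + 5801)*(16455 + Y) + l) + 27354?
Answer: -43230010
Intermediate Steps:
Y = -4061
l = -2304 (l = -1*(-48)² = -1*2304 = -2304)
((-9291 + 5801)*(16455 + Y) + l) + 27354 = ((-9291 + 5801)*(16455 - 4061) - 2304) + 27354 = (-3490*12394 - 2304) + 27354 = (-43255060 - 2304) + 27354 = -43257364 + 27354 = -43230010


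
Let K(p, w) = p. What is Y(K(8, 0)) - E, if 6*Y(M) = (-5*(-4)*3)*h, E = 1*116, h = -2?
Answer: -136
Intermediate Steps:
E = 116
Y(M) = -20 (Y(M) = ((-5*(-4)*3)*(-2))/6 = ((20*3)*(-2))/6 = (60*(-2))/6 = (⅙)*(-120) = -20)
Y(K(8, 0)) - E = -20 - 1*116 = -20 - 116 = -136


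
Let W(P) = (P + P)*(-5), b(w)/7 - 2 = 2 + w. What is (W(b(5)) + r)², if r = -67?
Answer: 485809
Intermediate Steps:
b(w) = 28 + 7*w (b(w) = 14 + 7*(2 + w) = 14 + (14 + 7*w) = 28 + 7*w)
W(P) = -10*P (W(P) = (2*P)*(-5) = -10*P)
(W(b(5)) + r)² = (-10*(28 + 7*5) - 67)² = (-10*(28 + 35) - 67)² = (-10*63 - 67)² = (-630 - 67)² = (-697)² = 485809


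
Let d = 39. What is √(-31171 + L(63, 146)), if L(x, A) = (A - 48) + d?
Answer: I*√31034 ≈ 176.16*I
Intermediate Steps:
L(x, A) = -9 + A (L(x, A) = (A - 48) + 39 = (-48 + A) + 39 = -9 + A)
√(-31171 + L(63, 146)) = √(-31171 + (-9 + 146)) = √(-31171 + 137) = √(-31034) = I*√31034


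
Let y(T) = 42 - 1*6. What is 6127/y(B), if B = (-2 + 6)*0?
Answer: 6127/36 ≈ 170.19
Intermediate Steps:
B = 0 (B = 4*0 = 0)
y(T) = 36 (y(T) = 42 - 6 = 36)
6127/y(B) = 6127/36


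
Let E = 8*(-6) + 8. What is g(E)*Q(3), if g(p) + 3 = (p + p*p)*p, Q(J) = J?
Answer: -187209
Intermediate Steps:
E = -40 (E = -48 + 8 = -40)
g(p) = -3 + p*(p + p²) (g(p) = -3 + (p + p*p)*p = -3 + (p + p²)*p = -3 + p*(p + p²))
g(E)*Q(3) = (-3 + (-40)² + (-40)³)*3 = (-3 + 1600 - 64000)*3 = -62403*3 = -187209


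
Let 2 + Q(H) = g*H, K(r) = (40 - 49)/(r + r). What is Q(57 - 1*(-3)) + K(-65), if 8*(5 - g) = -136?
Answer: 171349/130 ≈ 1318.1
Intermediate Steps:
g = 22 (g = 5 - ⅛*(-136) = 5 + 17 = 22)
K(r) = -9/(2*r) (K(r) = -9*1/(2*r) = -9/(2*r))
Q(H) = -2 + 22*H
Q(57 - 1*(-3)) + K(-65) = (-2 + 22*(57 - 1*(-3))) - 9/2/(-65) = (-2 + 22*(57 + 3)) - 9/2*(-1/65) = (-2 + 22*60) + 9/130 = (-2 + 1320) + 9/130 = 1318 + 9/130 = 171349/130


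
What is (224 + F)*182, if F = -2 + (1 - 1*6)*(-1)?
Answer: 41314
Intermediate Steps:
F = 3 (F = -2 + (1 - 6)*(-1) = -2 - 5*(-1) = -2 + 5 = 3)
(224 + F)*182 = (224 + 3)*182 = 227*182 = 41314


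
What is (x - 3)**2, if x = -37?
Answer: 1600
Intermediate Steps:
(x - 3)**2 = (-37 - 3)**2 = (-40)**2 = 1600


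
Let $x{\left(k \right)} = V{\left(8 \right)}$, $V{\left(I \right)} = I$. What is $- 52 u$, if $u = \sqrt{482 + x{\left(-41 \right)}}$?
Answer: $- 364 \sqrt{10} \approx -1151.1$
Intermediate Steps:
$x{\left(k \right)} = 8$
$u = 7 \sqrt{10}$ ($u = \sqrt{482 + 8} = \sqrt{490} = 7 \sqrt{10} \approx 22.136$)
$- 52 u = - 52 \cdot 7 \sqrt{10} = - 364 \sqrt{10}$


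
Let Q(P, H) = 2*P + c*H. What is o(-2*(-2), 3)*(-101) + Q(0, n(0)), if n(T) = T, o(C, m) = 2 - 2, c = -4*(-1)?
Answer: 0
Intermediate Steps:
c = 4
o(C, m) = 0
Q(P, H) = 2*P + 4*H
o(-2*(-2), 3)*(-101) + Q(0, n(0)) = 0*(-101) + (2*0 + 4*0) = 0 + (0 + 0) = 0 + 0 = 0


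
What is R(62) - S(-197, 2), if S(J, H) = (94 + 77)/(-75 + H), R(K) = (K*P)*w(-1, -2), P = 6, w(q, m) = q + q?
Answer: -54141/73 ≈ -741.66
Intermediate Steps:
w(q, m) = 2*q
R(K) = -12*K (R(K) = (K*6)*(2*(-1)) = (6*K)*(-2) = -12*K)
S(J, H) = 171/(-75 + H)
R(62) - S(-197, 2) = -12*62 - 171/(-75 + 2) = -744 - 171/(-73) = -744 - 171*(-1)/73 = -744 - 1*(-171/73) = -744 + 171/73 = -54141/73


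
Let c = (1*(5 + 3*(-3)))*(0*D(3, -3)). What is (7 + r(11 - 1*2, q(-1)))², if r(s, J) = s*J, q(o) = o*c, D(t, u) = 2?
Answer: 49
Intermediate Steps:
c = 0 (c = (1*(5 + 3*(-3)))*(0*2) = (1*(5 - 9))*0 = (1*(-4))*0 = -4*0 = 0)
q(o) = 0 (q(o) = o*0 = 0)
r(s, J) = J*s
(7 + r(11 - 1*2, q(-1)))² = (7 + 0*(11 - 1*2))² = (7 + 0*(11 - 2))² = (7 + 0*9)² = (7 + 0)² = 7² = 49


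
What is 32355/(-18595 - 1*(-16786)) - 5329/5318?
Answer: -20189339/1068918 ≈ -18.888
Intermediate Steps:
32355/(-18595 - 1*(-16786)) - 5329/5318 = 32355/(-18595 + 16786) - 5329*1/5318 = 32355/(-1809) - 5329/5318 = 32355*(-1/1809) - 5329/5318 = -3595/201 - 5329/5318 = -20189339/1068918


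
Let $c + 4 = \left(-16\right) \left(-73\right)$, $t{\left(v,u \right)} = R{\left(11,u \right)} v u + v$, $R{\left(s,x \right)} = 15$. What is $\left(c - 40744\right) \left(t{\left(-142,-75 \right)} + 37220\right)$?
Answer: $-7790452240$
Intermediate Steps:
$t{\left(v,u \right)} = v + 15 u v$ ($t{\left(v,u \right)} = 15 v u + v = 15 u v + v = v + 15 u v$)
$c = 1164$ ($c = -4 - -1168 = -4 + 1168 = 1164$)
$\left(c - 40744\right) \left(t{\left(-142,-75 \right)} + 37220\right) = \left(1164 - 40744\right) \left(- 142 \left(1 + 15 \left(-75\right)\right) + 37220\right) = - 39580 \left(- 142 \left(1 - 1125\right) + 37220\right) = - 39580 \left(\left(-142\right) \left(-1124\right) + 37220\right) = - 39580 \left(159608 + 37220\right) = \left(-39580\right) 196828 = -7790452240$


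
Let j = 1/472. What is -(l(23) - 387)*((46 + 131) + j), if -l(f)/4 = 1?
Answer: 32666095/472 ≈ 69208.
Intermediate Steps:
l(f) = -4 (l(f) = -4*1 = -4)
j = 1/472 ≈ 0.0021186
-(l(23) - 387)*((46 + 131) + j) = -(-4 - 387)*((46 + 131) + 1/472) = -(-391)*(177 + 1/472) = -(-391)*83545/472 = -1*(-32666095/472) = 32666095/472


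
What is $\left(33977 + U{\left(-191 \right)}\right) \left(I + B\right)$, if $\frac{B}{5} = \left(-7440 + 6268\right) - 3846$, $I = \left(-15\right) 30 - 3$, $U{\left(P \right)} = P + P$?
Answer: $-858117085$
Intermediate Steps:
$U{\left(P \right)} = 2 P$
$I = -453$ ($I = -450 - 3 = -453$)
$B = -25090$ ($B = 5 \left(\left(-7440 + 6268\right) - 3846\right) = 5 \left(-1172 - 3846\right) = 5 \left(-5018\right) = -25090$)
$\left(33977 + U{\left(-191 \right)}\right) \left(I + B\right) = \left(33977 + 2 \left(-191\right)\right) \left(-453 - 25090\right) = \left(33977 - 382\right) \left(-25543\right) = 33595 \left(-25543\right) = -858117085$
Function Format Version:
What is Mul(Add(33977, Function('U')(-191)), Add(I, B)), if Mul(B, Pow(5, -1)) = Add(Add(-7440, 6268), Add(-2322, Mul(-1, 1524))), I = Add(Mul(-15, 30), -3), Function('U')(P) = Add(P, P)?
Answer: -858117085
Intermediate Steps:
Function('U')(P) = Mul(2, P)
I = -453 (I = Add(-450, -3) = -453)
B = -25090 (B = Mul(5, Add(Add(-7440, 6268), Add(-2322, Mul(-1, 1524)))) = Mul(5, Add(-1172, Add(-2322, -1524))) = Mul(5, Add(-1172, -3846)) = Mul(5, -5018) = -25090)
Mul(Add(33977, Function('U')(-191)), Add(I, B)) = Mul(Add(33977, Mul(2, -191)), Add(-453, -25090)) = Mul(Add(33977, -382), -25543) = Mul(33595, -25543) = -858117085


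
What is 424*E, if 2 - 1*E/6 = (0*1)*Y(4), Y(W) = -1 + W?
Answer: 5088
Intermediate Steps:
E = 12 (E = 12 - 6*0*1*(-1 + 4) = 12 - 0*3 = 12 - 6*0 = 12 + 0 = 12)
424*E = 424*12 = 5088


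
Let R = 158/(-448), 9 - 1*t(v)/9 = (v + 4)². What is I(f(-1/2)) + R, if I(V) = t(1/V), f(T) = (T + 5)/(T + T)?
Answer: -96359/2016 ≈ -47.797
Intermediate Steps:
t(v) = 81 - 9*(4 + v)² (t(v) = 81 - 9*(v + 4)² = 81 - 9*(4 + v)²)
f(T) = (5 + T)/(2*T) (f(T) = (5 + T)/((2*T)) = (5 + T)*(1/(2*T)) = (5 + T)/(2*T))
I(V) = 81 - 9*(4 + 1/V)²
R = -79/224 (R = 158*(-1/448) = -79/224 ≈ -0.35268)
I(f(-1/2)) + R = (-63 - 72*(-1/(5 - 1/2)) - 9/(5 - 1/2)²) - 79/224 = (-63 - 72*(-1/(5 - 1*½)) - 9/(5 - 1*½)²) - 79/224 = (-63 - 72*(-1/(5 - ½)) - 9/(5 - ½)²) - 79/224 = (-63 - 72/((½)*(-2)*(9/2)) - 9/((½)*(-2)*(9/2))²) - 79/224 = (-63 - 72/(-9/2) - 9/(-9/2)²) - 79/224 = (-63 - 72*(-2/9) - 9*4/81) - 79/224 = (-63 + 16 - 4/9) - 79/224 = -427/9 - 79/224 = -96359/2016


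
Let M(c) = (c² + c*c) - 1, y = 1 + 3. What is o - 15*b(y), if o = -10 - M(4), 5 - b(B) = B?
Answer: -56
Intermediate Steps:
y = 4
b(B) = 5 - B
M(c) = -1 + 2*c² (M(c) = (c² + c²) - 1 = 2*c² - 1 = -1 + 2*c²)
o = -41 (o = -10 - (-1 + 2*4²) = -10 - (-1 + 2*16) = -10 - (-1 + 32) = -10 - 1*31 = -10 - 31 = -41)
o - 15*b(y) = -41 - 15*(5 - 1*4) = -41 - 15*(5 - 4) = -41 - 15*1 = -41 - 15 = -56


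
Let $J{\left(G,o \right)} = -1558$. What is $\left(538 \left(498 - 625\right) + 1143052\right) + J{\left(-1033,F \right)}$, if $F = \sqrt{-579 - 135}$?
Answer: $1073168$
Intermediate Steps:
$F = i \sqrt{714}$ ($F = \sqrt{-714} = i \sqrt{714} \approx 26.721 i$)
$\left(538 \left(498 - 625\right) + 1143052\right) + J{\left(-1033,F \right)} = \left(538 \left(498 - 625\right) + 1143052\right) - 1558 = \left(538 \left(-127\right) + 1143052\right) - 1558 = \left(-68326 + 1143052\right) - 1558 = 1074726 - 1558 = 1073168$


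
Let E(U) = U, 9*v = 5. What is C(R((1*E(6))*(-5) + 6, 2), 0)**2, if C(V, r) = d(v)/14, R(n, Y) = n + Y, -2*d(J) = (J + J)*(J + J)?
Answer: 625/321489 ≈ 0.0019441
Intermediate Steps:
v = 5/9 (v = (1/9)*5 = 5/9 ≈ 0.55556)
d(J) = -2*J**2 (d(J) = -(J + J)*(J + J)/2 = -2*J*2*J/2 = -2*J**2)
R(n, Y) = Y + n
C(V, r) = -25/567 (C(V, r) = -2*(5/9)**2/14 = -2*25/81*(1/14) = -50/81*1/14 = -25/567)
C(R((1*E(6))*(-5) + 6, 2), 0)**2 = (-25/567)**2 = 625/321489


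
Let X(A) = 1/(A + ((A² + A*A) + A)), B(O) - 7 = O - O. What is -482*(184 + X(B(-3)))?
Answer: -4966769/56 ≈ -88692.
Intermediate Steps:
B(O) = 7 (B(O) = 7 + (O - O) = 7 + 0 = 7)
X(A) = 1/(2*A + 2*A²) (X(A) = 1/(A + ((A² + A²) + A)) = 1/(A + (2*A² + A)) = 1/(A + (A + 2*A²)) = 1/(2*A + 2*A²))
-482*(184 + X(B(-3))) = -482*(184 + (½)/(7*(1 + 7))) = -482*(184 + (½)*(⅐)/8) = -482*(184 + (½)*(⅐)*(⅛)) = -482*(184 + 1/112) = -482*20609/112 = -4966769/56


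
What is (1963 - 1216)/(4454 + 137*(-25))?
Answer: 249/343 ≈ 0.72595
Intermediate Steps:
(1963 - 1216)/(4454 + 137*(-25)) = 747/(4454 - 3425) = 747/1029 = 747*(1/1029) = 249/343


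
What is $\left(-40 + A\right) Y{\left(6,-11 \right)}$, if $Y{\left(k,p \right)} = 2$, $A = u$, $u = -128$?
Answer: $-336$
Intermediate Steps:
$A = -128$
$\left(-40 + A\right) Y{\left(6,-11 \right)} = \left(-40 - 128\right) 2 = \left(-168\right) 2 = -336$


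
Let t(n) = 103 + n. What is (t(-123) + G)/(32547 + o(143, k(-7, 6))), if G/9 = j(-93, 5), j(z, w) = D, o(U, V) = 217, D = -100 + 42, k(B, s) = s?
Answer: -271/16382 ≈ -0.016543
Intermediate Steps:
D = -58
j(z, w) = -58
G = -522 (G = 9*(-58) = -522)
(t(-123) + G)/(32547 + o(143, k(-7, 6))) = ((103 - 123) - 522)/(32547 + 217) = (-20 - 522)/32764 = -542*1/32764 = -271/16382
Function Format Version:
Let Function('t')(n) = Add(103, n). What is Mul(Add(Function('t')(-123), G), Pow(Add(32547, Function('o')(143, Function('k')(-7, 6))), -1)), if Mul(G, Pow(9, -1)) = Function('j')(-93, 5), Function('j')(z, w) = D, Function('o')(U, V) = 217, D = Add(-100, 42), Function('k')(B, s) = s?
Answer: Rational(-271, 16382) ≈ -0.016543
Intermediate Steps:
D = -58
Function('j')(z, w) = -58
G = -522 (G = Mul(9, -58) = -522)
Mul(Add(Function('t')(-123), G), Pow(Add(32547, Function('o')(143, Function('k')(-7, 6))), -1)) = Mul(Add(Add(103, -123), -522), Pow(Add(32547, 217), -1)) = Mul(Add(-20, -522), Pow(32764, -1)) = Mul(-542, Rational(1, 32764)) = Rational(-271, 16382)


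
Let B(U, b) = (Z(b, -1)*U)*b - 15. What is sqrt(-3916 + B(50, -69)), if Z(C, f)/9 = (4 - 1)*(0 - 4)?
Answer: sqrt(368669) ≈ 607.18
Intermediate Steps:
Z(C, f) = -108 (Z(C, f) = 9*((4 - 1)*(0 - 4)) = 9*(3*(-4)) = 9*(-12) = -108)
B(U, b) = -15 - 108*U*b (B(U, b) = (-108*U)*b - 15 = -108*U*b - 15 = -15 - 108*U*b)
sqrt(-3916 + B(50, -69)) = sqrt(-3916 + (-15 - 108*50*(-69))) = sqrt(-3916 + (-15 + 372600)) = sqrt(-3916 + 372585) = sqrt(368669)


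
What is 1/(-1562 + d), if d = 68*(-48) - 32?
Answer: -1/4858 ≈ -0.00020585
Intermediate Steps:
d = -3296 (d = -3264 - 32 = -3296)
1/(-1562 + d) = 1/(-1562 - 3296) = 1/(-4858) = -1/4858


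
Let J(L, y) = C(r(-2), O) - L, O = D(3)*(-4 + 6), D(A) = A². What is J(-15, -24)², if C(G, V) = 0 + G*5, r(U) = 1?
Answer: 400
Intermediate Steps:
O = 18 (O = 3²*(-4 + 6) = 9*2 = 18)
C(G, V) = 5*G (C(G, V) = 0 + 5*G = 5*G)
J(L, y) = 5 - L (J(L, y) = 5*1 - L = 5 - L)
J(-15, -24)² = (5 - 1*(-15))² = (5 + 15)² = 20² = 400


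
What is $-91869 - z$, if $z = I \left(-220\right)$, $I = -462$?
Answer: $-193509$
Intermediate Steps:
$z = 101640$ ($z = \left(-462\right) \left(-220\right) = 101640$)
$-91869 - z = -91869 - 101640 = -193509$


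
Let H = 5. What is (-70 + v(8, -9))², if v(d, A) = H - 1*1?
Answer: 4356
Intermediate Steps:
v(d, A) = 4 (v(d, A) = 5 - 1*1 = 5 - 1 = 4)
(-70 + v(8, -9))² = (-70 + 4)² = (-66)² = 4356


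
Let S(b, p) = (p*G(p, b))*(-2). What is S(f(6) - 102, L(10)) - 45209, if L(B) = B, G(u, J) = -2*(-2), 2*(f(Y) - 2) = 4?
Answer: -45289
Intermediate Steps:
f(Y) = 4 (f(Y) = 2 + (½)*4 = 2 + 2 = 4)
G(u, J) = 4
S(b, p) = -8*p (S(b, p) = (p*4)*(-2) = (4*p)*(-2) = -8*p)
S(f(6) - 102, L(10)) - 45209 = -8*10 - 45209 = -80 - 45209 = -45289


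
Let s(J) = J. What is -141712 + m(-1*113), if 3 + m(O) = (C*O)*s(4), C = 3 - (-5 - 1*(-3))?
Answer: -143975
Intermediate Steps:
C = 5 (C = 3 - (-5 + 3) = 3 - 1*(-2) = 3 + 2 = 5)
m(O) = -3 + 20*O (m(O) = -3 + (5*O)*4 = -3 + 20*O)
-141712 + m(-1*113) = -141712 + (-3 + 20*(-1*113)) = -141712 + (-3 + 20*(-113)) = -141712 + (-3 - 2260) = -141712 - 2263 = -143975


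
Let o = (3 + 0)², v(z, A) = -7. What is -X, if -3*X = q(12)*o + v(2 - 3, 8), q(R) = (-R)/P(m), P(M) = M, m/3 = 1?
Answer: -43/3 ≈ -14.333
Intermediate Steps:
m = 3 (m = 3*1 = 3)
o = 9 (o = 3² = 9)
q(R) = -R/3
X = 43/3 (X = -(-⅓*12*9 - 7)/3 = -(-4*9 - 7)/3 = -(-36 - 7)/3 = -⅓*(-43) = 43/3 ≈ 14.333)
-X = -1*43/3 = -43/3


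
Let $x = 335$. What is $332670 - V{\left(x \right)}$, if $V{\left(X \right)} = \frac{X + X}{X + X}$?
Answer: $332669$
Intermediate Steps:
$V{\left(X \right)} = 1$ ($V{\left(X \right)} = \frac{2 X}{2 X} = 2 X \frac{1}{2 X} = 1$)
$332670 - V{\left(x \right)} = 332670 - 1 = 332669$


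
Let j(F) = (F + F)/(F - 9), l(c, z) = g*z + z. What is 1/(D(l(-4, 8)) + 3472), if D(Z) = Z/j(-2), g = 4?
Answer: 1/3582 ≈ 0.00027917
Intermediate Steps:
l(c, z) = 5*z (l(c, z) = 4*z + z = 5*z)
j(F) = 2*F/(-9 + F) (j(F) = (2*F)/(-9 + F) = 2*F/(-9 + F))
D(Z) = 11*Z/4 (D(Z) = Z/((2*(-2)/(-9 - 2))) = Z/((2*(-2)/(-11))) = Z/((2*(-2)*(-1/11))) = Z/(4/11) = Z*(11/4) = 11*Z/4)
1/(D(l(-4, 8)) + 3472) = 1/(11*(5*8)/4 + 3472) = 1/((11/4)*40 + 3472) = 1/(110 + 3472) = 1/3582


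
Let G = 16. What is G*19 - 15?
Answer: 289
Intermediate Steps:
G*19 - 15 = 16*19 - 15 = 304 - 15 = 289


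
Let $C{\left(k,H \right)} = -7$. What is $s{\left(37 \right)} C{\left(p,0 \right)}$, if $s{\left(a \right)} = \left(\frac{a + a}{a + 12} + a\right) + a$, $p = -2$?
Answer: $- \frac{3700}{7} \approx -528.57$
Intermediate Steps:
$s{\left(a \right)} = 2 a + \frac{2 a}{12 + a}$ ($s{\left(a \right)} = \left(\frac{2 a}{12 + a} + a\right) + a = \left(a + \frac{2 a}{12 + a}\right) + a = 2 a + \frac{2 a}{12 + a}$)
$s{\left(37 \right)} C{\left(p,0 \right)} = 2 \cdot 37 \frac{1}{12 + 37} \left(13 + 37\right) \left(-7\right) = 2 \cdot 37 \cdot \frac{1}{49} \cdot 50 \left(-7\right) = \frac{3700}{49} \left(-7\right) = - \frac{3700}{7}$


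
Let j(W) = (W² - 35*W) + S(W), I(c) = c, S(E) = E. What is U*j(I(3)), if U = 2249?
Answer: -209157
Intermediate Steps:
j(W) = W² - 34*W (j(W) = (W² - 35*W) + W = W² - 34*W)
U*j(I(3)) = 2249*(3*(-34 + 3)) = 2249*(3*(-31)) = 2249*(-93) = -209157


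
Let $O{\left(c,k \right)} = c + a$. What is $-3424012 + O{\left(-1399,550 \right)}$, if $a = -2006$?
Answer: $-3427417$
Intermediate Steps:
$O{\left(c,k \right)} = -2006 + c$ ($O{\left(c,k \right)} = c - 2006 = -2006 + c$)
$-3424012 + O{\left(-1399,550 \right)} = -3424012 - 3405 = -3427417$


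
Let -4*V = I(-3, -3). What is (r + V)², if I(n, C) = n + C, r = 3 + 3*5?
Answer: 1521/4 ≈ 380.25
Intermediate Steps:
r = 18 (r = 3 + 15 = 18)
I(n, C) = C + n
V = 3/2 (V = -(-3 - 3)/4 = -¼*(-6) = 3/2 ≈ 1.5000)
(r + V)² = (18 + 3/2)² = (39/2)² = 1521/4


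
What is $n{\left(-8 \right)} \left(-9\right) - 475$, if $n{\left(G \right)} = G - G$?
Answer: $-475$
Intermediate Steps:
$n{\left(G \right)} = 0$
$n{\left(-8 \right)} \left(-9\right) - 475 = 0 \left(-9\right) - 475 = 0 - 475 = -475$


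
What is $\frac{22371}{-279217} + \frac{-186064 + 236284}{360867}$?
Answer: $\frac{1983107361}{33586733713} \approx 0.059044$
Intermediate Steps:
$\frac{22371}{-279217} + \frac{-186064 + 236284}{360867} = 22371 \left(- \frac{1}{279217}\right) + 50220 \cdot \frac{1}{360867} = - \frac{22371}{279217} + \frac{16740}{120289} = \frac{1983107361}{33586733713}$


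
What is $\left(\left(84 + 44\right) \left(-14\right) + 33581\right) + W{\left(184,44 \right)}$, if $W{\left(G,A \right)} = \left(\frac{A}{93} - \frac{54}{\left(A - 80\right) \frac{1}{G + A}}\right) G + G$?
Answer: $\frac{8833889}{93} \approx 94988.0$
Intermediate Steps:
$W{\left(G,A \right)} = G + G \left(\frac{A}{93} - \frac{54 \left(A + G\right)}{-80 + A}\right)$ ($W{\left(G,A \right)} = \left(A \frac{1}{93} - \frac{54}{\left(-80 + A\right) \frac{1}{A + G}}\right) G + G = \left(\frac{A}{93} - \frac{54}{\frac{1}{A + G} \left(-80 + A\right)}\right) G + G = \left(\frac{A}{93} - 54 \frac{A + G}{-80 + A}\right) G + G = \left(\frac{A}{93} - \frac{54 \left(A + G\right)}{-80 + A}\right) G + G = G \left(\frac{A}{93} - \frac{54 \left(A + G\right)}{-80 + A}\right) + G = G + G \left(\frac{A}{93} - \frac{54 \left(A + G\right)}{-80 + A}\right)$)
$\left(\left(84 + 44\right) \left(-14\right) + 33581\right) + W{\left(184,44 \right)} = \left(\left(84 + 44\right) \left(-14\right) + 33581\right) + \frac{1}{93} \cdot 184 \frac{1}{-80 + 44} \left(-7440 + 44^{2} - 924048 - 220396\right) = \left(128 \left(-14\right) + 33581\right) + \frac{1}{93} \cdot 184 \frac{1}{-36} \left(-7440 + 1936 - 924048 - 220396\right) = \left(-1792 + 33581\right) + \frac{1}{93} \cdot 184 \left(- \frac{1}{36}\right) \left(-1149948\right) = 31789 + \frac{5877512}{93} = \frac{8833889}{93}$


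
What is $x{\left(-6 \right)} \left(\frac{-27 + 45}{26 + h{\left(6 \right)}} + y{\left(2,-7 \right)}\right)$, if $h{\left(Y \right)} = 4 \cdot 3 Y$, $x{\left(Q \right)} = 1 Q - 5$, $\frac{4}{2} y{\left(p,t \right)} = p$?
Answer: $- \frac{638}{49} \approx -13.02$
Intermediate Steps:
$y{\left(p,t \right)} = \frac{p}{2}$
$x{\left(Q \right)} = -5 + Q$ ($x{\left(Q \right)} = Q - 5 = -5 + Q$)
$h{\left(Y \right)} = 12 Y$
$x{\left(-6 \right)} \left(\frac{-27 + 45}{26 + h{\left(6 \right)}} + y{\left(2,-7 \right)}\right) = \left(-5 - 6\right) \left(\frac{-27 + 45}{26 + 12 \cdot 6} + \frac{1}{2} \cdot 2\right) = - 11 \left(\frac{18}{26 + 72} + 1\right) = - 11 \left(\frac{18}{98} + 1\right) = - 11 \left(18 \cdot \frac{1}{98} + 1\right) = - 11 \left(\frac{9}{49} + 1\right) = \left(-11\right) \frac{58}{49} = - \frac{638}{49}$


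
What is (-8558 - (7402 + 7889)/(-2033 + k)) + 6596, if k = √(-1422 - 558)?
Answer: -8081918775/4135069 + 91746*I*√55/4135069 ≈ -1954.5 + 0.16455*I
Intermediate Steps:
k = 6*I*√55 (k = √(-1980) = 6*I*√55 ≈ 44.497*I)
(-8558 - (7402 + 7889)/(-2033 + k)) + 6596 = (-8558 - (7402 + 7889)/(-2033 + 6*I*√55)) + 6596 = (-8558 - 15291/(-2033 + 6*I*√55)) + 6596 = -1962 - 15291/(-2033 + 6*I*√55)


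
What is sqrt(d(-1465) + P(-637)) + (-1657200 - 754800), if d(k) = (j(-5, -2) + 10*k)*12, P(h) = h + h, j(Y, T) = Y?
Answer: -2412000 + I*sqrt(177134) ≈ -2.412e+6 + 420.87*I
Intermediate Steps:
P(h) = 2*h
d(k) = -60 + 120*k (d(k) = (-5 + 10*k)*12 = -60 + 120*k)
sqrt(d(-1465) + P(-637)) + (-1657200 - 754800) = sqrt((-60 + 120*(-1465)) + 2*(-637)) + (-1657200 - 754800) = sqrt((-60 - 175800) - 1274) - 2412000 = sqrt(-175860 - 1274) - 2412000 = sqrt(-177134) - 2412000 = I*sqrt(177134) - 2412000 = -2412000 + I*sqrt(177134)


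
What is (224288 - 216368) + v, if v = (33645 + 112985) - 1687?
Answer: 152863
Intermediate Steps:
v = 144943 (v = 146630 - 1687 = 144943)
(224288 - 216368) + v = (224288 - 216368) + 144943 = 7920 + 144943 = 152863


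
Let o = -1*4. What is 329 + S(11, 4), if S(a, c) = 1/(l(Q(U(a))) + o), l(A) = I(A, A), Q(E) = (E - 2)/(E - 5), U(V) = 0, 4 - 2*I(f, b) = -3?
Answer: 327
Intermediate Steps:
I(f, b) = 7/2 (I(f, b) = 2 - ½*(-3) = 2 + 3/2 = 7/2)
Q(E) = (-2 + E)/(-5 + E)
l(A) = 7/2
o = -4
S(a, c) = -2 (S(a, c) = 1/(7/2 - 4) = 1/(-½) = -2)
329 + S(11, 4) = 329 - 2 = 327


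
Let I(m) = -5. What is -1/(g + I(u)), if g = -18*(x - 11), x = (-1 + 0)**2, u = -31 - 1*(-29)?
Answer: -1/175 ≈ -0.0057143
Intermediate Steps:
u = -2 (u = -31 + 29 = -2)
x = 1 (x = (-1)**2 = 1)
g = 180 (g = -18*(1 - 11) = -18*(-10) = 180)
-1/(g + I(u)) = -1/(180 - 5) = -1/175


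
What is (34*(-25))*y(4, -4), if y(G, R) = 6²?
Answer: -30600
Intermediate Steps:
y(G, R) = 36
(34*(-25))*y(4, -4) = (34*(-25))*36 = -850*36 = -30600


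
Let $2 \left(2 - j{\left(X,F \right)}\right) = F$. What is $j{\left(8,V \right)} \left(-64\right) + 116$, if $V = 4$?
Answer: $116$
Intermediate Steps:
$j{\left(X,F \right)} = 2 - \frac{F}{2}$
$j{\left(8,V \right)} \left(-64\right) + 116 = \left(2 - 2\right) \left(-64\right) + 116 = 0 \left(-64\right) + 116 = 0 + 116 = 116$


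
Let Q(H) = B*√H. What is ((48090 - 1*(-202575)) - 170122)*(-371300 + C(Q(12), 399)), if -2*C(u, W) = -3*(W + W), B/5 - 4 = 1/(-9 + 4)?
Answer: -29809205929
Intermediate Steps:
B = 19 (B = 20 + 5/(-9 + 4) = 20 + 5/(-5) = 20 + 5*(-⅕) = 20 - 1 = 19)
Q(H) = 19*√H
C(u, W) = 3*W (C(u, W) = -(-3)*(W + W)/2 = -(-3)*2*W/2 = -(-3)*W = 3*W)
((48090 - 1*(-202575)) - 170122)*(-371300 + C(Q(12), 399)) = ((48090 - 1*(-202575)) - 170122)*(-371300 + 3*399) = ((48090 + 202575) - 170122)*(-371300 + 1197) = (250665 - 170122)*(-370103) = 80543*(-370103) = -29809205929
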